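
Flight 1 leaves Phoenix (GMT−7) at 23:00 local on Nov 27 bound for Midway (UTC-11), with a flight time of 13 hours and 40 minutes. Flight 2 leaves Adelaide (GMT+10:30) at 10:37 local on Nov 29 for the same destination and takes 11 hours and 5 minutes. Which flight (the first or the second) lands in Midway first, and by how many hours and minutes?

Flight 1 in UTC: 23:00 + 7:00 = 06:00 on Nov 28.
+13 hours 40 minutes → arrive 19:40 UTC on Nov 28.
Flight 2 in UTC: 10:37 − 10:30 = 00:07 on Nov 29.
+11 hours 5 minutes → arrive 11:12 UTC on Nov 29.
Flight 1 lands earlier by 15 hours 32 minutes.

the first, by 15 hours 32 minutes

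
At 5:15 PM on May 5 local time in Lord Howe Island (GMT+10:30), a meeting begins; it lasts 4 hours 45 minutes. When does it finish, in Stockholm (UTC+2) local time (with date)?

1:30 PM on May 5

Stockholm is 8:30 behind Lord Howe Island.
After 4 hours 45 minutes it is 10:00 PM in Lord Howe Island.
Shift by the zone difference: 10:00 PM − 8:30 = 1:30 PM on May 5 in Stockholm.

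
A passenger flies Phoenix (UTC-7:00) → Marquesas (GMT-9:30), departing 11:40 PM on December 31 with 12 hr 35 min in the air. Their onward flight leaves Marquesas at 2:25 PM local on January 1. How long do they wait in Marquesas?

4 hours 40 minutes

Convert departure to UTC: 11:40 PM + 7:00 = 6:40 AM UTC on Jan 1.
Add 12 hours and 35 minutes flight time → 7:15 PM UTC.
Marquesas is UTC−9:30, so local arrival = 7:15 PM − 9:30 = 9:45 AM on Jan 1.
Layover = 2:25 PM − 9:45 AM = 4 hours 40 minutes.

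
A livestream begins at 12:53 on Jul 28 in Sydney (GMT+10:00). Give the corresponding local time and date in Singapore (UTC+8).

Singapore is 2:00 behind Sydney.
Shift by the zone difference: 12:53 − 2:00 = 10:53 on Jul 28 in Singapore.

10:53 on July 28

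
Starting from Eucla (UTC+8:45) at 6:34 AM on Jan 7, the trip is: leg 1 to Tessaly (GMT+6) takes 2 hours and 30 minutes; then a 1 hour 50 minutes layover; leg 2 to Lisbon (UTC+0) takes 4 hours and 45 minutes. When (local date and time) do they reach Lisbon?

Convert departure to UTC: 6:34 AM − 8:45 = 9:49 PM UTC on Jan 6.
Add 2 hours 30 minutes leg 1 → 12:19 AM UTC (Jan 7).
Add 1 hour and 50 minutes layover in Tessaly → 2:09 AM UTC.
Add 4 hours and 45 minutes leg 2 → 6:54 AM UTC.
Lisbon is UTC+0, so local arrival is the same: 6:54 AM on Jan 7.

6:54 AM on January 7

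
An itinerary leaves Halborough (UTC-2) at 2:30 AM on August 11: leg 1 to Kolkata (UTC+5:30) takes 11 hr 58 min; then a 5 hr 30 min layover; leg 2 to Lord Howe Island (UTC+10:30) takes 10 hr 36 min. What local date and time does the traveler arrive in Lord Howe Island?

7:04 PM on Aug 12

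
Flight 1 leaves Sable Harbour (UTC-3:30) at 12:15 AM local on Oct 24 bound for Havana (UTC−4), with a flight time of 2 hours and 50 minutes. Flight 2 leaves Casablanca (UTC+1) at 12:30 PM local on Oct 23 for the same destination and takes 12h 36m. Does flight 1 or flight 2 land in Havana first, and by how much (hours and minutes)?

Flight 1 in UTC: 12:15 AM + 3:30 = 3:45 AM on Oct 24.
+2 hours and 50 minutes → arrive 6:35 AM UTC on Oct 24.
Flight 2 in UTC: 12:30 PM − 1:00 = 11:30 AM on Oct 23.
+12 hours 36 minutes → arrive 12:06 AM UTC on Oct 24.
Flight 2 lands earlier by 6 hours 29 minutes.

the second, by 6 hours 29 minutes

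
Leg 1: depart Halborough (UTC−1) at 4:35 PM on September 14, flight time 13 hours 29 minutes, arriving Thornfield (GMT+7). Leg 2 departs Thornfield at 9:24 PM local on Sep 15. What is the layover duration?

Convert departure to UTC: 4:35 PM + 1:00 = 5:35 PM UTC on Sep 14.
Add 13 hours 29 minutes flight time → 7:04 AM UTC (Sep 15).
Thornfield is UTC+7:00, so local arrival = 7:04 AM + 7:00 = 2:04 PM on Sep 15.
Layover = 9:24 PM − 2:04 PM = 7 hours 20 minutes.

7 hours 20 minutes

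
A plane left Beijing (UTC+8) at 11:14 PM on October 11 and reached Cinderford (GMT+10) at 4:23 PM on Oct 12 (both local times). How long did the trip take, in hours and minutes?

Departure in UTC: 11:14 PM − 8:00 = 3:14 PM on Oct 11.
Arrival in UTC: 4:23 PM − 10:00 = 6:23 AM on Oct 12.
Elapsed = 6:23 AM − 3:14 PM (+1 day) = 15 hours 9 minutes.

15 hours 9 minutes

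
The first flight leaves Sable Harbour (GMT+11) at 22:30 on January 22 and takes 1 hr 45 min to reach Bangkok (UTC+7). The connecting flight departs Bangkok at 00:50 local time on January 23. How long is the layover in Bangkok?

4 hours 35 minutes

Convert departure to UTC: 22:30 − 11:00 = 11:30 UTC on Jan 22.
Add 1 hour 45 minutes flight time → 13:15 UTC.
Bangkok is UTC+7:00, so local arrival = 13:15 + 7:00 = 20:15 on Jan 22.
Layover = 00:50 − 20:15 (+1 day) = 4 hours 35 minutes.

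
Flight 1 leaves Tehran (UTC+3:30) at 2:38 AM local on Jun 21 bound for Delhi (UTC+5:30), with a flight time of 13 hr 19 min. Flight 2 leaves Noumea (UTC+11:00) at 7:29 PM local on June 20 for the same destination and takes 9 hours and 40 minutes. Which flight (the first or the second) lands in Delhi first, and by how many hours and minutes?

Flight 1 in UTC: 2:38 AM − 3:30 = 11:08 PM on Jun 20.
+13 hours 19 minutes → arrive 12:27 PM UTC on Jun 21.
Flight 2 in UTC: 7:29 PM − 11:00 = 8:29 AM on Jun 20.
+9 hours and 40 minutes → arrive 6:09 PM UTC on Jun 20.
Flight 2 lands earlier by 18 hours 18 minutes.

the second, by 18 hours 18 minutes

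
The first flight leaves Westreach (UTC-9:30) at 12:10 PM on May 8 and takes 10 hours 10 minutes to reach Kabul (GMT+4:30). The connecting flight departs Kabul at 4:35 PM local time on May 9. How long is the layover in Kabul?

Convert departure to UTC: 12:10 PM + 9:30 = 9:40 PM UTC on May 8.
Add 10 hours and 10 minutes flight time → 7:50 AM UTC (May 9).
Kabul is UTC+4:30, so local arrival = 7:50 AM + 4:30 = 12:20 PM on May 9.
Layover = 4:35 PM − 12:20 PM = 4 hours 15 minutes.

4 hours 15 minutes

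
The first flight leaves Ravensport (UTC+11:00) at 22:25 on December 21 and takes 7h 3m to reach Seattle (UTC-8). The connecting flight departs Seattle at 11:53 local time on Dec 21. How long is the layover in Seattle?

1 hour 25 minutes

Convert departure to UTC: 22:25 − 11:00 = 11:25 UTC on Dec 21.
Add 7 hours 3 minutes flight time → 18:28 UTC.
Seattle is UTC−8:00, so local arrival = 18:28 − 8:00 = 10:28 on Dec 21.
Layover = 11:53 − 10:28 = 1 hour 25 minutes.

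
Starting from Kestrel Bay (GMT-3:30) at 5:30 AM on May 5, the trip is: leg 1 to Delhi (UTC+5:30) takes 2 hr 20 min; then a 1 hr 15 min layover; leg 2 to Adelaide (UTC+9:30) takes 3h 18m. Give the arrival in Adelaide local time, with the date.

Convert departure to UTC: 5:30 AM + 3:30 = 9:00 AM UTC on May 5.
Add 2 hours and 20 minutes leg 1 → 11:20 AM UTC.
Add 1 hour 15 minutes layover in Delhi → 12:35 PM UTC.
Add 3 hours 18 minutes leg 2 → 3:53 PM UTC.
Adelaide is UTC+9:30, so local arrival = 3:53 PM + 9:30 = 1:23 AM on May 6.

1:23 AM on May 6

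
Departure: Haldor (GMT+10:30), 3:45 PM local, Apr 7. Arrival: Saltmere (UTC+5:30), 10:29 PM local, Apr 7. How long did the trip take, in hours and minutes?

11 hours 44 minutes

Saltmere is 5:00 behind Haldor.
Clock-face elapsed time (ignoring zones) is 6 hours 44 minutes.
Actual elapsed = 6 hours 44 minutes + 5:00 = 11 hours 44 minutes.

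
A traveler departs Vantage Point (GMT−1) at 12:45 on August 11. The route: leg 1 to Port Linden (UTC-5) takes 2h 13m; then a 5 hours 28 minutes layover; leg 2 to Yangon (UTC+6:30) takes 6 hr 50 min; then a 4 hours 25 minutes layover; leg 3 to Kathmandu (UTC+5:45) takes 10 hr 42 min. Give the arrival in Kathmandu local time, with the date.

01:08 on August 13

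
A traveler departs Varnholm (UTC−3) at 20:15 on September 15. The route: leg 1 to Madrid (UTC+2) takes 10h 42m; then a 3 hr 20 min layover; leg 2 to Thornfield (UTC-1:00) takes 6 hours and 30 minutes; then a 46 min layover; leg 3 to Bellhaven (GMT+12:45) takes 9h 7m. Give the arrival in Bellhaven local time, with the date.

18:25 on Sep 17

Convert departure to UTC: 20:15 + 3:00 = 23:15 UTC on Sep 15.
Add 10 hours 42 minutes leg 1 → 09:57 UTC (Sep 16).
Add 3 hours and 20 minutes layover in Madrid → 13:17 UTC.
Add 6 hours and 30 minutes leg 2 → 19:47 UTC.
Add 46 minutes layover in Thornfield → 20:33 UTC.
Add 9 hours 7 minutes leg 3 → 05:40 UTC (Sep 17).
Bellhaven is UTC+12:45, so local arrival = 05:40 + 12:45 = 18:25 on Sep 17.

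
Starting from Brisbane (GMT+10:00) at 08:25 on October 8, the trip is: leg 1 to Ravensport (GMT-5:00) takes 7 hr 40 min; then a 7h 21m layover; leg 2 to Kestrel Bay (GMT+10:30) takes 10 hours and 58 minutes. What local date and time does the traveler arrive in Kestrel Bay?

10:54 on Oct 9

Convert departure to UTC: 08:25 − 10:00 = 22:25 UTC on Oct 7.
Add 7 hours 40 minutes leg 1 → 06:05 UTC (Oct 8).
Add 7 hours and 21 minutes layover in Ravensport → 13:26 UTC.
Add 10 hours 58 minutes leg 2 → 00:24 UTC (Oct 9).
Kestrel Bay is UTC+10:30, so local arrival = 00:24 + 10:30 = 10:54 on Oct 9.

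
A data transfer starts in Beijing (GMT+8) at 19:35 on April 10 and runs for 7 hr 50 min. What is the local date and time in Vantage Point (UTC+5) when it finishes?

Convert start to UTC: 19:35 − 8:00 = 11:35 UTC on Apr 10.
Add 7 hours 50 minutes duration → 19:25 UTC.
Vantage Point is UTC+5:00, so local end time = 19:25 + 5:00 = 00:25 on Apr 11.

00:25 on Apr 11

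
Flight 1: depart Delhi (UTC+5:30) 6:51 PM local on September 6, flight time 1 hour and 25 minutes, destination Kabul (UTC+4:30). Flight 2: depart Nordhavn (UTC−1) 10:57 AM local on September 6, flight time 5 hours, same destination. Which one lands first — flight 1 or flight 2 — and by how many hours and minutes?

the first, by 2 hours 11 minutes

Flight 1 in UTC: 6:51 PM − 5:30 = 1:21 PM on Sep 6.
+1 hour 25 minutes → arrive 2:46 PM UTC on Sep 6.
Flight 2 in UTC: 10:57 AM + 1:00 = 11:57 AM on Sep 6.
+5 hours → arrive 4:57 PM UTC on Sep 6.
Flight 1 lands earlier by 2 hours 11 minutes.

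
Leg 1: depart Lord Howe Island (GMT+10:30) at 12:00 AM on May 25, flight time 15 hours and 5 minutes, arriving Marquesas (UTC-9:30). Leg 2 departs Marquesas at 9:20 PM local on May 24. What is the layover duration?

2 hours 15 minutes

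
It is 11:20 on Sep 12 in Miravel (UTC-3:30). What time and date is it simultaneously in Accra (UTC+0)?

14:50 on September 12

Accra is 3:30 ahead of Miravel.
Shift by the zone difference: 11:20 + 3:30 = 14:50 on Sep 12 in Accra.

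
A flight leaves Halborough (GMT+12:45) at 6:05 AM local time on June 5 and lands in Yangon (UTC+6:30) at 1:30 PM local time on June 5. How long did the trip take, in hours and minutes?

Departure in UTC: 6:05 AM − 12:45 = 5:20 PM on Jun 4.
Arrival in UTC: 1:30 PM − 6:30 = 7:00 AM on Jun 5.
Elapsed = 7:00 AM − 5:20 PM (+1 day) = 13 hours 40 minutes.

13 hours 40 minutes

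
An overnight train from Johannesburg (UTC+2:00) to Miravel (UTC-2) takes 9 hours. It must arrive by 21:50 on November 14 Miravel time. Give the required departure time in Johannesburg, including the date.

16:50 on November 14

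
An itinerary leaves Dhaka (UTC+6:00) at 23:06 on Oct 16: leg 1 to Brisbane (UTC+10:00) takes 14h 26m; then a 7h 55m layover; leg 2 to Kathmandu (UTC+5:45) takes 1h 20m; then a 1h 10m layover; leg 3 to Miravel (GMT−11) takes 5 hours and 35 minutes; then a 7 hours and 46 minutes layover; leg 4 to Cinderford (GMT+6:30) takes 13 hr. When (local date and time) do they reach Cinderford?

02:48 on October 19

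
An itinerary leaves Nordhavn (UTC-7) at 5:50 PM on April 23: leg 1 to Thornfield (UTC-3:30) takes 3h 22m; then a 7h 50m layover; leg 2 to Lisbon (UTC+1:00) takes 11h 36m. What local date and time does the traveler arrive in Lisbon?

12:38 AM on April 25

Convert departure to UTC: 5:50 PM + 7:00 = 12:50 AM UTC on Apr 24.
Add 3 hours 22 minutes leg 1 → 4:12 AM UTC.
Add 7 hours and 50 minutes layover in Thornfield → 12:02 PM UTC.
Add 11 hours and 36 minutes leg 2 → 11:38 PM UTC.
Lisbon is UTC+1:00, so local arrival = 11:38 PM + 1:00 = 12:38 AM on Apr 25.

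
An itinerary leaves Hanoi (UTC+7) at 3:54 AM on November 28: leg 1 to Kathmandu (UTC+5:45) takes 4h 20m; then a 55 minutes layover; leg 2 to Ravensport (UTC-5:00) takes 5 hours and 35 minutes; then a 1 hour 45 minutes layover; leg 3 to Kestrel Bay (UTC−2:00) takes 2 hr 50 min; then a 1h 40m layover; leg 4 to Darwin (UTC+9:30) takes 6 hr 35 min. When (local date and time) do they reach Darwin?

Convert departure to UTC: 3:54 AM − 7:00 = 8:54 PM UTC on Nov 27.
Add 4 hours and 20 minutes leg 1 → 1:14 AM UTC (Nov 28).
Add 55 minutes layover in Kathmandu → 2:09 AM UTC.
Add 5 hours 35 minutes leg 2 → 7:44 AM UTC.
Add 1 hour and 45 minutes layover in Ravensport → 9:29 AM UTC.
Add 2 hours 50 minutes leg 3 → 12:19 PM UTC.
Add 1 hour 40 minutes layover in Kestrel Bay → 1:59 PM UTC.
Add 6 hours and 35 minutes leg 4 → 8:34 PM UTC.
Darwin is UTC+9:30, so local arrival = 8:34 PM + 9:30 = 6:04 AM on Nov 29.

6:04 AM on November 29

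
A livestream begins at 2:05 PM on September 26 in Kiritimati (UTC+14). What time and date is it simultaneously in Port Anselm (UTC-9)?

3:05 PM on September 25

In UTC: 2:05 PM − 14:00 = 12:05 AM on Sep 26.
Port Anselm is UTC−9:00: 12:05 AM − 9:00 = 3:05 PM on Sep 25.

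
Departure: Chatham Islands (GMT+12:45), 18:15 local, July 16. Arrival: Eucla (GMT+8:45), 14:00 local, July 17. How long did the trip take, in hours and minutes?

23 hours 45 minutes

Departure in UTC: 18:15 − 12:45 = 05:30 on Jul 16.
Arrival in UTC: 14:00 − 8:45 = 05:15 on Jul 17.
Elapsed = 05:15 − 05:30 (+1 day) = 23 hours 45 minutes.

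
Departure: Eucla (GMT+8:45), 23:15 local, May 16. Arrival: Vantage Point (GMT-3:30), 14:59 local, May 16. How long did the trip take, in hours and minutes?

3 hours 59 minutes

Departure in UTC: 23:15 − 8:45 = 14:30 on May 16.
Arrival in UTC: 14:59 + 3:30 = 18:29 on May 16.
Elapsed = 18:29 − 14:30 = 3 hours 59 minutes.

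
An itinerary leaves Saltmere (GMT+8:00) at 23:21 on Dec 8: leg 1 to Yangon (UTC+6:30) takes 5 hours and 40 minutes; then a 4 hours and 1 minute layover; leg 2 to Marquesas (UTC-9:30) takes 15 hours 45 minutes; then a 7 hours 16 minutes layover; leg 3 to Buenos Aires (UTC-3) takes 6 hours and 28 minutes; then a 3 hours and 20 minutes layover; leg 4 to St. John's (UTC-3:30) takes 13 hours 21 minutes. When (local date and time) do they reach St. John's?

19:42 on Dec 10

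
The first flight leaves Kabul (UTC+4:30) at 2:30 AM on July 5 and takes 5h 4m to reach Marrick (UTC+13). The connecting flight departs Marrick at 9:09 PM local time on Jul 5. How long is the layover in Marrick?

Convert departure to UTC: 2:30 AM − 4:30 = 10:00 PM UTC on Jul 4.
Add 5 hours 4 minutes flight time → 3:04 AM UTC (Jul 5).
Marrick is UTC+13:00, so local arrival = 3:04 AM + 13:00 = 4:04 PM on Jul 5.
Layover = 9:09 PM − 4:04 PM = 5 hours 5 minutes.

5 hours 5 minutes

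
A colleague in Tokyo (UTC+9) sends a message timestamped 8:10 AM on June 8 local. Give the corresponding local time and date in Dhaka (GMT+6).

5:10 AM on June 8

In UTC: 8:10 AM − 9:00 = 11:10 PM on Jun 7.
Dhaka is UTC+6:00: 11:10 PM + 6:00 = 5:10 AM on Jun 8.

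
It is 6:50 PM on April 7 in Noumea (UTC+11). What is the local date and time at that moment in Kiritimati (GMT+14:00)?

9:50 PM on April 7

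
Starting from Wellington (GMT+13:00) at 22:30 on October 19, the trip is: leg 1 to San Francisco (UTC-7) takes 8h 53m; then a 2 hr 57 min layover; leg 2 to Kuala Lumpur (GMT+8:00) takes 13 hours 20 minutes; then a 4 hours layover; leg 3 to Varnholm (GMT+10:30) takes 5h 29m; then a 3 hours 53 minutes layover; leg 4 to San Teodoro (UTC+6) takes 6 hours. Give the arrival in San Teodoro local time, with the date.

Convert departure to UTC: 22:30 − 13:00 = 09:30 UTC on Oct 19.
Add 8 hours 53 minutes leg 1 → 18:23 UTC.
Add 2 hours and 57 minutes layover in San Francisco → 21:20 UTC.
Add 13 hours 20 minutes leg 2 → 10:40 UTC (Oct 20).
Add 4 hours layover in Kuala Lumpur → 14:40 UTC.
Add 5 hours 29 minutes leg 3 → 20:09 UTC.
Add 3 hours 53 minutes layover in Varnholm → 00:02 UTC (Oct 21).
Add 6 hours leg 4 → 06:02 UTC.
San Teodoro is UTC+6:00, so local arrival = 06:02 + 6:00 = 12:02 on Oct 21.

12:02 on October 21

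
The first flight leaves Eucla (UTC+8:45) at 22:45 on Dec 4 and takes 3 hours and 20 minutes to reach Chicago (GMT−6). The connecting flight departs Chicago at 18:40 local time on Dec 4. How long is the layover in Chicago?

7 hours 20 minutes

Convert departure to UTC: 22:45 − 8:45 = 14:00 UTC on Dec 4.
Add 3 hours and 20 minutes flight time → 17:20 UTC.
Chicago is UTC−6:00, so local arrival = 17:20 − 6:00 = 11:20 on Dec 4.
Layover = 18:40 − 11:20 = 7 hours 20 minutes.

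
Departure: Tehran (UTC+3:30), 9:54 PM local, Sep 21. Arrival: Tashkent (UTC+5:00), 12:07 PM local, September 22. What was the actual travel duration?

12 hours 43 minutes

Departure in UTC: 9:54 PM − 3:30 = 6:24 PM on Sep 21.
Arrival in UTC: 12:07 PM − 5:00 = 7:07 AM on Sep 22.
Elapsed = 7:07 AM − 6:24 PM (+1 day) = 12 hours 43 minutes.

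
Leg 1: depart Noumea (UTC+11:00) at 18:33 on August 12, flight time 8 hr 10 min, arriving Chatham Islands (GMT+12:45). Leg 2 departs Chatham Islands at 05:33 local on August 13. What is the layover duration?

Convert departure to UTC: 18:33 − 11:00 = 07:33 UTC on Aug 12.
Add 8 hours 10 minutes flight time → 15:43 UTC.
Chatham Islands is UTC+12:45, so local arrival = 15:43 + 12:45 = 04:28 on Aug 13.
Layover = 05:33 − 04:28 = 1 hour 5 minutes.

1 hour 5 minutes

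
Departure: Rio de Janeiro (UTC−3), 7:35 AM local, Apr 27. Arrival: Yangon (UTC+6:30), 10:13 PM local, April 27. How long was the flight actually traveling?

5 hours 8 minutes

Departure in UTC: 7:35 AM + 3:00 = 10:35 AM on Apr 27.
Arrival in UTC: 10:13 PM − 6:30 = 3:43 PM on Apr 27.
Elapsed = 3:43 PM − 10:35 AM = 5 hours 8 minutes.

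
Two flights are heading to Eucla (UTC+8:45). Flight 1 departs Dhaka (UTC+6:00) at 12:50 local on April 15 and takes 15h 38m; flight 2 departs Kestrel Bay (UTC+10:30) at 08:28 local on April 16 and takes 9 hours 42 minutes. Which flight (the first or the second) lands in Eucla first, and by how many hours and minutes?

the first, by 9 hours 12 minutes

Flight 1 in UTC: 12:50 − 6:00 = 06:50 on Apr 15.
+15 hours 38 minutes → arrive 22:28 UTC on Apr 15.
Flight 2 in UTC: 08:28 − 10:30 = 21:58 on Apr 15.
+9 hours 42 minutes → arrive 07:40 UTC on Apr 16.
Flight 1 lands earlier by 9 hours 12 minutes.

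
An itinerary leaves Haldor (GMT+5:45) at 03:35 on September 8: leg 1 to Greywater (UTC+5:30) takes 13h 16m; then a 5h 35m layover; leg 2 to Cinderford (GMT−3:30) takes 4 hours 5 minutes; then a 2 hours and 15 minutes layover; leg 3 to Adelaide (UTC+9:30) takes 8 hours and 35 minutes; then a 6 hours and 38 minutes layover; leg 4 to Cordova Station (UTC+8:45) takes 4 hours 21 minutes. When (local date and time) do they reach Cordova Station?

03:20 on September 10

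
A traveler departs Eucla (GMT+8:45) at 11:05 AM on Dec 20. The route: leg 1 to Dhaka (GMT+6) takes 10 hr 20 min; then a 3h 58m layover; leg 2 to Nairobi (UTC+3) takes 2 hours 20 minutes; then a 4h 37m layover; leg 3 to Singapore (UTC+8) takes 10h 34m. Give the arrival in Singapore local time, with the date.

6:09 PM on December 21

Convert departure to UTC: 11:05 AM − 8:45 = 2:20 AM UTC on Dec 20.
Add 10 hours 20 minutes leg 1 → 12:40 PM UTC.
Add 3 hours 58 minutes layover in Dhaka → 4:38 PM UTC.
Add 2 hours 20 minutes leg 2 → 6:58 PM UTC.
Add 4 hours and 37 minutes layover in Nairobi → 11:35 PM UTC.
Add 10 hours and 34 minutes leg 3 → 10:09 AM UTC (Dec 21).
Singapore is UTC+8:00, so local arrival = 10:09 AM + 8:00 = 6:09 PM on Dec 21.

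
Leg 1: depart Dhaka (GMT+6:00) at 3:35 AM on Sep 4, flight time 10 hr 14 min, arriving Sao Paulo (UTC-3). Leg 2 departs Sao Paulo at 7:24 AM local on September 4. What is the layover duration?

2 hours 35 minutes

Convert departure to UTC: 3:35 AM − 6:00 = 9:35 PM UTC on Sep 3.
Add 10 hours and 14 minutes flight time → 7:49 AM UTC (Sep 4).
Sao Paulo is UTC−3:00, so local arrival = 7:49 AM − 3:00 = 4:49 AM on Sep 4.
Layover = 7:24 AM − 4:49 AM = 2 hours 35 minutes.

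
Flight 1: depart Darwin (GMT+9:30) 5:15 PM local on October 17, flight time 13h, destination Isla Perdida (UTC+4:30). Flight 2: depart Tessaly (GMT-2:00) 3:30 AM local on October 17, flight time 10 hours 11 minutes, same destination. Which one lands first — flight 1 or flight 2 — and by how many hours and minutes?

the second, by 5 hours 4 minutes

Flight 1 in UTC: 5:15 PM − 9:30 = 7:45 AM on Oct 17.
+13 hours → arrive 8:45 PM UTC on Oct 17.
Flight 2 in UTC: 3:30 AM + 2:00 = 5:30 AM on Oct 17.
+10 hours and 11 minutes → arrive 3:41 PM UTC on Oct 17.
Flight 2 lands earlier by 5 hours 4 minutes.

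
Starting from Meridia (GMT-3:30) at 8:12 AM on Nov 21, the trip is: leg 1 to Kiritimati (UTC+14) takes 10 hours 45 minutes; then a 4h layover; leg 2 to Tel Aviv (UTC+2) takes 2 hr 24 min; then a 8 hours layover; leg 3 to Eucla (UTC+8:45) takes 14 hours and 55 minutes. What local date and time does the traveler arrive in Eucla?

12:31 PM on Nov 23

Convert departure to UTC: 8:12 AM + 3:30 = 11:42 AM UTC on Nov 21.
Add 10 hours 45 minutes leg 1 → 10:27 PM UTC.
Add 4 hours layover in Kiritimati → 2:27 AM UTC (Nov 22).
Add 2 hours 24 minutes leg 2 → 4:51 AM UTC.
Add 8 hours layover in Tel Aviv → 12:51 PM UTC.
Add 14 hours and 55 minutes leg 3 → 3:46 AM UTC (Nov 23).
Eucla is UTC+8:45, so local arrival = 3:46 AM + 8:45 = 12:31 PM on Nov 23.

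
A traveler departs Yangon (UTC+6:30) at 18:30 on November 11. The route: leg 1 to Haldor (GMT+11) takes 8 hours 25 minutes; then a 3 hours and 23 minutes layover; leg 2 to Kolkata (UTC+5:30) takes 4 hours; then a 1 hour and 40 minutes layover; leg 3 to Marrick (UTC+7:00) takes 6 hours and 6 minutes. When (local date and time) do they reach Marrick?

Convert departure to UTC: 18:30 − 6:30 = 12:00 UTC on Nov 11.
Add 8 hours 25 minutes leg 1 → 20:25 UTC.
Add 3 hours 23 minutes layover in Haldor → 23:48 UTC.
Add 4 hours leg 2 → 03:48 UTC (Nov 12).
Add 1 hour and 40 minutes layover in Kolkata → 05:28 UTC.
Add 6 hours and 6 minutes leg 3 → 11:34 UTC.
Marrick is UTC+7:00, so local arrival = 11:34 + 7:00 = 18:34 on Nov 12.

18:34 on Nov 12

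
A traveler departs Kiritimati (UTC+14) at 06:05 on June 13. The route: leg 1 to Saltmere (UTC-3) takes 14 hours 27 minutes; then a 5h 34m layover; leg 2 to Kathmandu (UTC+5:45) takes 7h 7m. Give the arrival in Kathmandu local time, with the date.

00:58 on June 14

Convert departure to UTC: 06:05 − 14:00 = 16:05 UTC on Jun 12.
Add 14 hours and 27 minutes leg 1 → 06:32 UTC (Jun 13).
Add 5 hours 34 minutes layover in Saltmere → 12:06 UTC.
Add 7 hours 7 minutes leg 2 → 19:13 UTC.
Kathmandu is UTC+5:45, so local arrival = 19:13 + 5:45 = 00:58 on Jun 14.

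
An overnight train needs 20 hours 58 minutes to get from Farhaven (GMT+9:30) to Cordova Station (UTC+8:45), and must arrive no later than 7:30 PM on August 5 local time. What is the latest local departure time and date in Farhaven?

11:17 PM on August 4

Target arrival in UTC: 7:30 PM − 8:45 = 10:45 AM on Aug 5.
Subtract 20 hours and 58 minutes → departure 1:47 PM UTC on Aug 4.
Farhaven is UTC+9:30: 1:47 PM + 9:30 = 11:17 PM on Aug 4.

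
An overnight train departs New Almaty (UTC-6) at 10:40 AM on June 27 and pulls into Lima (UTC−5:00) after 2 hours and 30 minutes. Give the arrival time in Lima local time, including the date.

Lima is 1:00 ahead of New Almaty.
After 2 hours 30 minutes it is 1:10 PM in New Almaty.
Shift by the zone difference: 1:10 PM + 1:00 = 2:10 PM on Jun 27 in Lima.

2:10 PM on June 27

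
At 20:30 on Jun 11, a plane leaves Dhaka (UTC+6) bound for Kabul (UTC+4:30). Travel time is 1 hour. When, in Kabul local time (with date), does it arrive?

Kabul is 1:30 behind Dhaka.
After 1 hour it is 21:30 in Dhaka.
Shift by the zone difference: 21:30 − 1:30 = 20:00 on Jun 11 in Kabul.

20:00 on June 11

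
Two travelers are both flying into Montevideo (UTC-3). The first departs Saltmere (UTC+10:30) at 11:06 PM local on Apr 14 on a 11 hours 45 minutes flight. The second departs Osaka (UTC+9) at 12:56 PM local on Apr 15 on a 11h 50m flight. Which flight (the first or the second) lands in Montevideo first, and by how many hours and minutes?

Flight 1 in UTC: 11:06 PM − 10:30 = 12:36 PM on Apr 14.
+11 hours 45 minutes → arrive 12:21 AM UTC on Apr 15.
Flight 2 in UTC: 12:56 PM − 9:00 = 3:56 AM on Apr 15.
+11 hours and 50 minutes → arrive 3:46 PM UTC on Apr 15.
Flight 1 lands earlier by 15 hours 25 minutes.

the first, by 15 hours 25 minutes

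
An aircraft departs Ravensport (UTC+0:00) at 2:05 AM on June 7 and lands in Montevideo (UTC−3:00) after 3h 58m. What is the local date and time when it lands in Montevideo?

Ravensport is at UTC+0, so departure is already 2:05 AM UTC on Jun 7.
Add 3 hours and 58 minutes travel time → 6:03 AM UTC.
Montevideo is UTC−3:00, so local arrival = 6:03 AM − 3:00 = 3:03 AM on Jun 7.

3:03 AM on Jun 7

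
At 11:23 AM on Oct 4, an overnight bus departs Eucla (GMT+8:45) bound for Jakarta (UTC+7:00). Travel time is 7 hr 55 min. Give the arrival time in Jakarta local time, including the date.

Jakarta is 1:45 behind Eucla.
After 7 hours and 55 minutes it is 7:18 PM in Eucla.
Shift by the zone difference: 7:18 PM − 1:45 = 5:33 PM on Oct 4 in Jakarta.

5:33 PM on October 4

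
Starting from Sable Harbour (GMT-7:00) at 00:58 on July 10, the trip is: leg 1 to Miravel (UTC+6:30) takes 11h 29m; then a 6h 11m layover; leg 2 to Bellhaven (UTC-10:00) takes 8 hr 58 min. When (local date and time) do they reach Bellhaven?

Convert departure to UTC: 00:58 + 7:00 = 07:58 UTC on Jul 10.
Add 11 hours and 29 minutes leg 1 → 19:27 UTC.
Add 6 hours and 11 minutes layover in Miravel → 01:38 UTC (Jul 11).
Add 8 hours 58 minutes leg 2 → 10:36 UTC.
Bellhaven is UTC−10:00, so local arrival = 10:36 − 10:00 = 00:36 on Jul 11.

00:36 on Jul 11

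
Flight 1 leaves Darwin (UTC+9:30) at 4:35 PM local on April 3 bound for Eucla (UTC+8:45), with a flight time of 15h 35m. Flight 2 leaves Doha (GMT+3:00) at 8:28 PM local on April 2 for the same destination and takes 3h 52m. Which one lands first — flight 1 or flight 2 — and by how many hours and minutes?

Flight 1 in UTC: 4:35 PM − 9:30 = 7:05 AM on Apr 3.
+15 hours 35 minutes → arrive 10:40 PM UTC on Apr 3.
Flight 2 in UTC: 8:28 PM − 3:00 = 5:28 PM on Apr 2.
+3 hours and 52 minutes → arrive 9:20 PM UTC on Apr 2.
Flight 2 lands earlier by 25 hours 20 minutes.

the second, by 25 hours 20 minutes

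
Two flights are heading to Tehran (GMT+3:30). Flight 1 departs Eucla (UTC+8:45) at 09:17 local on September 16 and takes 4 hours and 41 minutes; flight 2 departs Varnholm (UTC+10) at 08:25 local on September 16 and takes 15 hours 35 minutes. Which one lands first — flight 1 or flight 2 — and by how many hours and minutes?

Flight 1 in UTC: 09:17 − 8:45 = 00:32 on Sep 16.
+4 hours and 41 minutes → arrive 05:13 UTC on Sep 16.
Flight 2 in UTC: 08:25 − 10:00 = 22:25 on Sep 15.
+15 hours and 35 minutes → arrive 14:00 UTC on Sep 16.
Flight 1 lands earlier by 8 hours 47 minutes.

the first, by 8 hours 47 minutes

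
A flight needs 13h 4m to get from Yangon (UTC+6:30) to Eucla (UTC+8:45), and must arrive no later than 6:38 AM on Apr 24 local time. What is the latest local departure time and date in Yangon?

3:19 PM on April 23

Target arrival in UTC: 6:38 AM − 8:45 = 9:53 PM on Apr 23.
Subtract 13 hours and 4 minutes → departure 8:49 AM UTC on Apr 23.
Yangon is UTC+6:30: 8:49 AM + 6:30 = 3:19 PM on Apr 23.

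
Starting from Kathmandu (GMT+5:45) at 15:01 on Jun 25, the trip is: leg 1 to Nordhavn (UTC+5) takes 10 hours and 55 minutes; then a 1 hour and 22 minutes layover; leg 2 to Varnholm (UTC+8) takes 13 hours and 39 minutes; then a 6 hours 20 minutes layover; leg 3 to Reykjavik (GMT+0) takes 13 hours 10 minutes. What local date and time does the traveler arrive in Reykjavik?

06:42 on Jun 27

Convert departure to UTC: 15:01 − 5:45 = 09:16 UTC on Jun 25.
Add 10 hours 55 minutes leg 1 → 20:11 UTC.
Add 1 hour 22 minutes layover in Nordhavn → 21:33 UTC.
Add 13 hours and 39 minutes leg 2 → 11:12 UTC (Jun 26).
Add 6 hours 20 minutes layover in Varnholm → 17:32 UTC.
Add 13 hours 10 minutes leg 3 → 06:42 UTC (Jun 27).
Reykjavik is UTC+0, so local arrival is the same: 06:42 on Jun 27.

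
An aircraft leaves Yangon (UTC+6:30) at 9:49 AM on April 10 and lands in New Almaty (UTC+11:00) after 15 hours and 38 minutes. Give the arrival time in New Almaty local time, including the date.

5:57 AM on Apr 11

Convert departure to UTC: 9:49 AM − 6:30 = 3:19 AM UTC on Apr 10.
Add 15 hours 38 minutes travel time → 6:57 PM UTC.
New Almaty is UTC+11:00, so local arrival = 6:57 PM + 11:00 = 5:57 AM on Apr 11.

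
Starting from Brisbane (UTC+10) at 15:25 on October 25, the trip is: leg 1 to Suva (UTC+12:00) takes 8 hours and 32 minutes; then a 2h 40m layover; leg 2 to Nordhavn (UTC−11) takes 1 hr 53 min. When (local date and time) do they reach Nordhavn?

07:30 on October 25

Convert departure to UTC: 15:25 − 10:00 = 05:25 UTC on Oct 25.
Add 8 hours and 32 minutes leg 1 → 13:57 UTC.
Add 2 hours and 40 minutes layover in Suva → 16:37 UTC.
Add 1 hour 53 minutes leg 2 → 18:30 UTC.
Nordhavn is UTC−11:00, so local arrival = 18:30 − 11:00 = 07:30 on Oct 25.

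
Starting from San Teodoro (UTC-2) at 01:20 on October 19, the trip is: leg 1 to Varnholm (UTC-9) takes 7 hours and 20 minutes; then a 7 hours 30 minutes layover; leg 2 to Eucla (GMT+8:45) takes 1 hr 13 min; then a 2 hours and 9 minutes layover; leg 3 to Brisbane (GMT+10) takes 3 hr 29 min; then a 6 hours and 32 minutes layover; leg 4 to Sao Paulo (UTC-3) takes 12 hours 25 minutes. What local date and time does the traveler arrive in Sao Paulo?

16:58 on Oct 20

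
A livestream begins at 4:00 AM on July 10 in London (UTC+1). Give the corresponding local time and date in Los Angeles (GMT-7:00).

8:00 PM on July 9

Los Angeles is 8:00 behind London.
Shift by the zone difference: 4:00 AM − 8:00 = 8:00 PM on Jul 9 in Los Angeles.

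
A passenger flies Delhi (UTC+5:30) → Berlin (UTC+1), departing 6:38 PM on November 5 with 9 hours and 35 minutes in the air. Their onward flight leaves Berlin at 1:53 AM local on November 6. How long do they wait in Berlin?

2 hours 10 minutes

Convert departure to UTC: 6:38 PM − 5:30 = 1:08 PM UTC on Nov 5.
Add 9 hours and 35 minutes flight time → 10:43 PM UTC.
Berlin is UTC+1:00, so local arrival = 10:43 PM + 1:00 = 11:43 PM on Nov 5.
Layover = 1:53 AM − 11:43 PM (+1 day) = 2 hours 10 minutes.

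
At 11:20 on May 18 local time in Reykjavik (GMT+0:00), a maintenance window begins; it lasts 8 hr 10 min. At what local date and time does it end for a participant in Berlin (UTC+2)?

21:30 on May 18

Reykjavik is at UTC+0, so start is already 11:20 UTC on May 18.
Add 8 hours 10 minutes duration → 19:30 UTC.
Berlin is UTC+2:00, so local end time = 19:30 + 2:00 = 21:30 on May 18.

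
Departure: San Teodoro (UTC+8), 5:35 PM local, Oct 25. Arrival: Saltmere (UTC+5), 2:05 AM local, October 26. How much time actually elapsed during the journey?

11 hours 30 minutes

Saltmere is 3:00 behind San Teodoro.
Clock-face elapsed time (ignoring zones) is 8 hours 30 minutes.
Actual elapsed = 8 hours 30 minutes + 3:00 = 11 hours 30 minutes.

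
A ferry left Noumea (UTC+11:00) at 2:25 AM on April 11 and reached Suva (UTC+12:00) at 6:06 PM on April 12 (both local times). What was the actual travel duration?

38 hours 41 minutes

Suva is 1:00 ahead of Noumea.
Clock-face elapsed time (ignoring zones) is 39 hours 41 minutes.
Actual elapsed = 39 hours 41 minutes − 1:00 = 38 hours 41 minutes.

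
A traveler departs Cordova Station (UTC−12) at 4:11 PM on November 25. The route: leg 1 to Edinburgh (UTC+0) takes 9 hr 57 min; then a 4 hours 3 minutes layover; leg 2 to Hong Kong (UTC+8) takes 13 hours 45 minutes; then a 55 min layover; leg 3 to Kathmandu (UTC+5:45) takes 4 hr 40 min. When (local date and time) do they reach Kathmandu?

7:16 PM on November 27

Convert departure to UTC: 4:11 PM + 12:00 = 4:11 AM UTC on Nov 26.
Add 9 hours 57 minutes leg 1 → 2:08 PM UTC.
Add 4 hours and 3 minutes layover in Edinburgh → 6:11 PM UTC.
Add 13 hours and 45 minutes leg 2 → 7:56 AM UTC (Nov 27).
Add 55 minutes layover in Hong Kong → 8:51 AM UTC.
Add 4 hours and 40 minutes leg 3 → 1:31 PM UTC.
Kathmandu is UTC+5:45, so local arrival = 1:31 PM + 5:45 = 7:16 PM on Nov 27.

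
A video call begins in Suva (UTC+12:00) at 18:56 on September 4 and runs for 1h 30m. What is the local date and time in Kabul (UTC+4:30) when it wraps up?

Convert start to UTC: 18:56 − 12:00 = 06:56 UTC on Sep 4.
Add 1 hour 30 minutes duration → 08:26 UTC.
Kabul is UTC+4:30, so local end time = 08:26 + 4:30 = 12:56 on Sep 4.

12:56 on September 4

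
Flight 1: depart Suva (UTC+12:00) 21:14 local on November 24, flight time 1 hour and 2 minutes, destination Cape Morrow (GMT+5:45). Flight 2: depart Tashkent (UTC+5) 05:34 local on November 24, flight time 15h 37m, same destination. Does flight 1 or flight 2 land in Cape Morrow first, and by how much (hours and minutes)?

the first, by 5 hours 55 minutes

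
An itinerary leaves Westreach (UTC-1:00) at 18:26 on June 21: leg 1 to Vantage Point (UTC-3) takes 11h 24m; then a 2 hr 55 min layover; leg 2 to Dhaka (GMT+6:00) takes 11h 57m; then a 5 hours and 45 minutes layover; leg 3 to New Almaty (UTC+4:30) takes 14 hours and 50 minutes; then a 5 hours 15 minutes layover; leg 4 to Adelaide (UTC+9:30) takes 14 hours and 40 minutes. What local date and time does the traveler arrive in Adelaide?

23:42 on June 24

Convert departure to UTC: 18:26 + 1:00 = 19:26 UTC on Jun 21.
Add 11 hours 24 minutes leg 1 → 06:50 UTC (Jun 22).
Add 2 hours and 55 minutes layover in Vantage Point → 09:45 UTC.
Add 11 hours 57 minutes leg 2 → 21:42 UTC.
Add 5 hours and 45 minutes layover in Dhaka → 03:27 UTC (Jun 23).
Add 14 hours and 50 minutes leg 3 → 18:17 UTC.
Add 5 hours and 15 minutes layover in New Almaty → 23:32 UTC.
Add 14 hours 40 minutes leg 4 → 14:12 UTC (Jun 24).
Adelaide is UTC+9:30, so local arrival = 14:12 + 9:30 = 23:42 on Jun 24.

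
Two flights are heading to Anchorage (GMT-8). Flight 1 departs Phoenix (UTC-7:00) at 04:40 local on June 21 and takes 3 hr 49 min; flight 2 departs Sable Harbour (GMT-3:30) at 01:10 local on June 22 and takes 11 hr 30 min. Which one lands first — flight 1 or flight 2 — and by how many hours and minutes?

the first, by 24 hours 41 minutes

Flight 1 in UTC: 04:40 + 7:00 = 11:40 on Jun 21.
+3 hours and 49 minutes → arrive 15:29 UTC on Jun 21.
Flight 2 in UTC: 01:10 + 3:30 = 04:40 on Jun 22.
+11 hours 30 minutes → arrive 16:10 UTC on Jun 22.
Flight 1 lands earlier by 24 hours 41 minutes.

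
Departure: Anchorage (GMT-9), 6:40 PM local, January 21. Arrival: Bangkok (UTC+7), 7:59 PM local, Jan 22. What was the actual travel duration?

Bangkok is 16:00 ahead of Anchorage.
Clock-face elapsed time (ignoring zones) is 25 hours 19 minutes.
Actual elapsed = 25 hours 19 minutes − 16:00 = 9 hours 19 minutes.

9 hours 19 minutes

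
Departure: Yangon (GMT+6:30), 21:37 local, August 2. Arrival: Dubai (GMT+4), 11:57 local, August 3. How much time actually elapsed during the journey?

Departure in UTC: 21:37 − 6:30 = 15:07 on Aug 2.
Arrival in UTC: 11:57 − 4:00 = 07:57 on Aug 3.
Elapsed = 07:57 − 15:07 (+1 day) = 16 hours 50 minutes.

16 hours 50 minutes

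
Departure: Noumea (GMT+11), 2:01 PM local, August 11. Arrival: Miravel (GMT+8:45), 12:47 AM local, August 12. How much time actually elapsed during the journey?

Miravel is 2:15 behind Noumea.
Clock-face elapsed time (ignoring zones) is 10 hours 46 minutes.
Actual elapsed = 10 hours 46 minutes + 2:15 = 13 hours 1 minute.

13 hours 1 minute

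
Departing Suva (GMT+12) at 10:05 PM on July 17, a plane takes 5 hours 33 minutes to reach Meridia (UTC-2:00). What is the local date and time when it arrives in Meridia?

1:38 PM on July 17

Convert departure to UTC: 10:05 PM − 12:00 = 10:05 AM UTC on Jul 17.
Add 5 hours 33 minutes travel time → 3:38 PM UTC.
Meridia is UTC−2:00, so local arrival = 3:38 PM − 2:00 = 1:38 PM on Jul 17.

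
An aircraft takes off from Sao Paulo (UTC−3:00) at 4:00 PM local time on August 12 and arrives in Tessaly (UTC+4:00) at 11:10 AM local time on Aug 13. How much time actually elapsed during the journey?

12 hours 10 minutes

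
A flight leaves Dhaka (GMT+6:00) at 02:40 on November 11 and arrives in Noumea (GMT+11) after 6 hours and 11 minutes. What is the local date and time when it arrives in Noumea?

13:51 on November 11

Noumea is 5:00 ahead of Dhaka.
After 6 hours 11 minutes it is 08:51 in Dhaka.
Shift by the zone difference: 08:51 + 5:00 = 13:51 on Nov 11 in Noumea.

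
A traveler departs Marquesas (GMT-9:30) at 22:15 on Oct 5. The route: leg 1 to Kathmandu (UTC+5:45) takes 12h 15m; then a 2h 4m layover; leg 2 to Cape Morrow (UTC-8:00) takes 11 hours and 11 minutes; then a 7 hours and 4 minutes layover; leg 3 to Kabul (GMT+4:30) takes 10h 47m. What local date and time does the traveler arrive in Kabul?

07:36 on October 8

Convert departure to UTC: 22:15 + 9:30 = 07:45 UTC on Oct 6.
Add 12 hours 15 minutes leg 1 → 20:00 UTC.
Add 2 hours and 4 minutes layover in Kathmandu → 22:04 UTC.
Add 11 hours 11 minutes leg 2 → 09:15 UTC (Oct 7).
Add 7 hours 4 minutes layover in Cape Morrow → 16:19 UTC.
Add 10 hours 47 minutes leg 3 → 03:06 UTC (Oct 8).
Kabul is UTC+4:30, so local arrival = 03:06 + 4:30 = 07:36 on Oct 8.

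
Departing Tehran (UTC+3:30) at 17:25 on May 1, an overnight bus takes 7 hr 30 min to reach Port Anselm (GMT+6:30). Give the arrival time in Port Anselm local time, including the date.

03:55 on May 2

Convert departure to UTC: 17:25 − 3:30 = 13:55 UTC on May 1.
Add 7 hours and 30 minutes travel time → 21:25 UTC.
Port Anselm is UTC+6:30, so local arrival = 21:25 + 6:30 = 03:55 on May 2.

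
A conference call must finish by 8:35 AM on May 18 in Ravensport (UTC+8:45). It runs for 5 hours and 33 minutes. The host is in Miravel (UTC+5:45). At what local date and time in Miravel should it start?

12:02 AM on May 18

Target end time in UTC: 8:35 AM − 8:45 = 11:50 PM on May 17.
Subtract 5 hours 33 minutes → start 6:17 PM UTC on May 17.
Miravel is UTC+5:45: 6:17 PM + 5:45 = 12:02 AM on May 18.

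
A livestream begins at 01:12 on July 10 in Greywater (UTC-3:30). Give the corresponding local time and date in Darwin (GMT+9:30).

14:12 on July 10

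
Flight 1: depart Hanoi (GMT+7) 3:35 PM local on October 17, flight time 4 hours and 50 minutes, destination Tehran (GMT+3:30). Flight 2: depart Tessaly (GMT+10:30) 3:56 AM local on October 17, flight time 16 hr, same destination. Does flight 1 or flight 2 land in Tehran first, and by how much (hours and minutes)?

the second, by 3 hours 59 minutes

Flight 1 in UTC: 3:35 PM − 7:00 = 8:35 AM on Oct 17.
+4 hours 50 minutes → arrive 1:25 PM UTC on Oct 17.
Flight 2 in UTC: 3:56 AM − 10:30 = 5:26 PM on Oct 16.
+16 hours → arrive 9:26 AM UTC on Oct 17.
Flight 2 lands earlier by 3 hours 59 minutes.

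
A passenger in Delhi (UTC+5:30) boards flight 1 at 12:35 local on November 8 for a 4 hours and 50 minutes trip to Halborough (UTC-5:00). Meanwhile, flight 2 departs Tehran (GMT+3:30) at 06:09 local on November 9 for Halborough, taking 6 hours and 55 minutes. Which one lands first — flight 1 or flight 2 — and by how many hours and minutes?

Flight 1 in UTC: 12:35 − 5:30 = 07:05 on Nov 8.
+4 hours 50 minutes → arrive 11:55 UTC on Nov 8.
Flight 2 in UTC: 06:09 − 3:30 = 02:39 on Nov 9.
+6 hours 55 minutes → arrive 09:34 UTC on Nov 9.
Flight 1 lands earlier by 21 hours 39 minutes.

the first, by 21 hours 39 minutes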